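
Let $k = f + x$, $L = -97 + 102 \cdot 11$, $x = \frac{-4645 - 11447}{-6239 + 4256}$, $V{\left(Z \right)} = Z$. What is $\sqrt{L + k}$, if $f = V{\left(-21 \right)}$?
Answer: $\frac{4 \sqrt{27638393}}{661} \approx 31.814$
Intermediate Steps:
$x = \frac{5364}{661}$ ($x = - \frac{16092}{-1983} = \left(-16092\right) \left(- \frac{1}{1983}\right) = \frac{5364}{661} \approx 8.115$)
$f = -21$
$L = 1025$ ($L = -97 + 1122 = 1025$)
$k = - \frac{8517}{661}$ ($k = -21 + \frac{5364}{661} = - \frac{8517}{661} \approx -12.885$)
$\sqrt{L + k} = \sqrt{1025 - \frac{8517}{661}} = \sqrt{\frac{669008}{661}} = \frac{4 \sqrt{27638393}}{661}$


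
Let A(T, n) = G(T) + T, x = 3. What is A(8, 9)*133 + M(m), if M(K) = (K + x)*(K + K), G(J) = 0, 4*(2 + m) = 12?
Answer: 1072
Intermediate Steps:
m = 1 (m = -2 + (1/4)*12 = -2 + 3 = 1)
A(T, n) = T (A(T, n) = 0 + T = T)
M(K) = 2*K*(3 + K) (M(K) = (K + 3)*(K + K) = (3 + K)*(2*K) = 2*K*(3 + K))
A(8, 9)*133 + M(m) = 8*133 + 2*1*(3 + 1) = 1064 + 2*1*4 = 1064 + 8 = 1072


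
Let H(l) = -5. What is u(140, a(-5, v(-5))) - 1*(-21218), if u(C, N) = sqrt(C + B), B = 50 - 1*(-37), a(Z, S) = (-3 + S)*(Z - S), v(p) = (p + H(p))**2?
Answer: 21218 + sqrt(227) ≈ 21233.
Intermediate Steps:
v(p) = (-5 + p)**2 (v(p) = (p - 5)**2 = (-5 + p)**2)
B = 87 (B = 50 + 37 = 87)
u(C, N) = sqrt(87 + C) (u(C, N) = sqrt(C + 87) = sqrt(87 + C))
u(140, a(-5, v(-5))) - 1*(-21218) = sqrt(87 + 140) - 1*(-21218) = sqrt(227) + 21218 = 21218 + sqrt(227)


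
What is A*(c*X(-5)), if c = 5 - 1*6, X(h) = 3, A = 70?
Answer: -210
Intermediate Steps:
c = -1 (c = 5 - 6 = -1)
A*(c*X(-5)) = 70*(-1*3) = 70*(-3) = -210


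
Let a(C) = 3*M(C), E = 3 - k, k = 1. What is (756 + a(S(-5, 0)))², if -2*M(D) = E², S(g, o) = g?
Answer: 562500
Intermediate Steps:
E = 2 (E = 3 - 1*1 = 3 - 1 = 2)
M(D) = -2 (M(D) = -½*2² = -½*4 = -2)
a(C) = -6 (a(C) = 3*(-2) = -6)
(756 + a(S(-5, 0)))² = (756 - 6)² = 750² = 562500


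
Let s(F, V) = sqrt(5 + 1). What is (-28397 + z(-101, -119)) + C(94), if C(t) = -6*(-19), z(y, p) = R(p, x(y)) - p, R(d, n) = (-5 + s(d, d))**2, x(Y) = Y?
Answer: -28164 + (5 - sqrt(6))**2 ≈ -28158.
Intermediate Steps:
s(F, V) = sqrt(6)
R(d, n) = (-5 + sqrt(6))**2
z(y, p) = (5 - sqrt(6))**2 - p
C(t) = 114
(-28397 + z(-101, -119)) + C(94) = (-28397 + ((5 - sqrt(6))**2 - 1*(-119))) + 114 = (-28397 + ((5 - sqrt(6))**2 + 119)) + 114 = (-28397 + (119 + (5 - sqrt(6))**2)) + 114 = (-28278 + (5 - sqrt(6))**2) + 114 = -28164 + (5 - sqrt(6))**2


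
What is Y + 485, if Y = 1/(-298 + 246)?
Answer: 25219/52 ≈ 484.98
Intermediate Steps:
Y = -1/52 (Y = 1/(-52) = -1/52 ≈ -0.019231)
Y + 485 = -1/52 + 485 = 25219/52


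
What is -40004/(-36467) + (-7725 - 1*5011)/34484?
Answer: 228763556/314382007 ≈ 0.72766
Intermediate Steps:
-40004/(-36467) + (-7725 - 1*5011)/34484 = -40004*(-1/36467) + (-7725 - 5011)*(1/34484) = 40004/36467 - 12736*1/34484 = 40004/36467 - 3184/8621 = 228763556/314382007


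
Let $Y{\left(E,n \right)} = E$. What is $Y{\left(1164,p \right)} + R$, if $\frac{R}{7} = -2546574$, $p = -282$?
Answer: $-17824854$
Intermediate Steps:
$R = -17826018$ ($R = 7 \left(-2546574\right) = -17826018$)
$Y{\left(1164,p \right)} + R = 1164 - 17826018 = -17824854$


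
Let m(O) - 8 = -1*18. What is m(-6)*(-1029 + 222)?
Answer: 8070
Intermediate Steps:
m(O) = -10 (m(O) = 8 - 1*18 = 8 - 18 = -10)
m(-6)*(-1029 + 222) = -10*(-1029 + 222) = -10*(-807) = 8070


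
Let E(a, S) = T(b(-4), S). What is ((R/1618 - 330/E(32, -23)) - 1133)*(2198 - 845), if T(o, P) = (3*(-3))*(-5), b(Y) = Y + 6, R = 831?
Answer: -2495240935/1618 ≈ -1.5422e+6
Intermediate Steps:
b(Y) = 6 + Y
T(o, P) = 45 (T(o, P) = -9*(-5) = 45)
E(a, S) = 45
((R/1618 - 330/E(32, -23)) - 1133)*(2198 - 845) = ((831/1618 - 330/45) - 1133)*(2198 - 845) = ((831*(1/1618) - 330*1/45) - 1133)*1353 = ((831/1618 - 22/3) - 1133)*1353 = (-33103/4854 - 1133)*1353 = -5532685/4854*1353 = -2495240935/1618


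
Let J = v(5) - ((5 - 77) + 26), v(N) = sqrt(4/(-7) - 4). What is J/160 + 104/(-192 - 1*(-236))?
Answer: 2333/880 + I*sqrt(14)/280 ≈ 2.6511 + 0.013363*I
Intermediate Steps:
v(N) = 4*I*sqrt(14)/7 (v(N) = sqrt(4*(-1/7) - 4) = sqrt(-4/7 - 4) = sqrt(-32/7) = 4*I*sqrt(14)/7)
J = 46 + 4*I*sqrt(14)/7 (J = 4*I*sqrt(14)/7 - ((5 - 77) + 26) = 4*I*sqrt(14)/7 - (-72 + 26) = 4*I*sqrt(14)/7 - 1*(-46) = 4*I*sqrt(14)/7 + 46 = 46 + 4*I*sqrt(14)/7 ≈ 46.0 + 2.1381*I)
J/160 + 104/(-192 - 1*(-236)) = (46 + 4*I*sqrt(14)/7)/160 + 104/(-192 - 1*(-236)) = (46 + 4*I*sqrt(14)/7)*(1/160) + 104/(-192 + 236) = (23/80 + I*sqrt(14)/280) + 104/44 = (23/80 + I*sqrt(14)/280) + 104*(1/44) = (23/80 + I*sqrt(14)/280) + 26/11 = 2333/880 + I*sqrt(14)/280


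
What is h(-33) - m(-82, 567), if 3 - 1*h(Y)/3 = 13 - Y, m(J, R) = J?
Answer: -47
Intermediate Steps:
h(Y) = -30 + 3*Y (h(Y) = 9 - 3*(13 - Y) = 9 + (-39 + 3*Y) = -30 + 3*Y)
h(-33) - m(-82, 567) = (-30 + 3*(-33)) - 1*(-82) = (-30 - 99) + 82 = -129 + 82 = -47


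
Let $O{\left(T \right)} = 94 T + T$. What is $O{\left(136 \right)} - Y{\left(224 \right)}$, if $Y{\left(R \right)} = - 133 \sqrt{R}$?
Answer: $12920 + 532 \sqrt{14} \approx 14911.0$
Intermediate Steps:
$O{\left(T \right)} = 95 T$
$O{\left(136 \right)} - Y{\left(224 \right)} = 95 \cdot 136 - - 133 \sqrt{224} = 12920 - - 133 \cdot 4 \sqrt{14} = 12920 - - 532 \sqrt{14} = 12920 + 532 \sqrt{14}$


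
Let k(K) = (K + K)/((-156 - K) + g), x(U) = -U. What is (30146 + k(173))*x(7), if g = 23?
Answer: -32285155/153 ≈ -2.1101e+5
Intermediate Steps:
k(K) = 2*K/(-133 - K) (k(K) = (K + K)/((-156 - K) + 23) = (2*K)/(-133 - K) = 2*K/(-133 - K))
(30146 + k(173))*x(7) = (30146 - 2*173/(133 + 173))*(-1*7) = (30146 - 2*173/306)*(-7) = (30146 - 2*173*1/306)*(-7) = (30146 - 173/153)*(-7) = (4612165/153)*(-7) = -32285155/153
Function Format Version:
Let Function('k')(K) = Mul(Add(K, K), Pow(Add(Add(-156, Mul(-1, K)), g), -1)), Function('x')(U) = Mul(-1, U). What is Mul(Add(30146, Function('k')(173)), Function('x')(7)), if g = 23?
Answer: Rational(-32285155, 153) ≈ -2.1101e+5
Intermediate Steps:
Function('k')(K) = Mul(2, K, Pow(Add(-133, Mul(-1, K)), -1)) (Function('k')(K) = Mul(Add(K, K), Pow(Add(Add(-156, Mul(-1, K)), 23), -1)) = Mul(Mul(2, K), Pow(Add(-133, Mul(-1, K)), -1)) = Mul(2, K, Pow(Add(-133, Mul(-1, K)), -1)))
Mul(Add(30146, Function('k')(173)), Function('x')(7)) = Mul(Add(30146, Mul(-2, 173, Pow(Add(133, 173), -1))), Mul(-1, 7)) = Mul(Add(30146, Mul(-2, 173, Pow(306, -1))), -7) = Mul(Add(30146, Mul(-2, 173, Rational(1, 306))), -7) = Mul(Add(30146, Rational(-173, 153)), -7) = Mul(Rational(4612165, 153), -7) = Rational(-32285155, 153)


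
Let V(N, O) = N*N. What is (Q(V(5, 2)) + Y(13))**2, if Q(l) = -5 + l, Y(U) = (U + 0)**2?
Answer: 35721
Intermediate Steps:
V(N, O) = N**2
Y(U) = U**2
(Q(V(5, 2)) + Y(13))**2 = ((-5 + 5**2) + 13**2)**2 = ((-5 + 25) + 169)**2 = (20 + 169)**2 = 189**2 = 35721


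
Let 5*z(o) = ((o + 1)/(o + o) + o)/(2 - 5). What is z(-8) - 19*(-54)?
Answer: 246361/240 ≈ 1026.5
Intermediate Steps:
z(o) = -o/15 - (1 + o)/(30*o) (z(o) = (((o + 1)/(o + o) + o)/(2 - 5))/5 = (((1 + o)/((2*o)) + o)/(-3))/5 = (((1 + o)*(1/(2*o)) + o)*(-⅓))/5 = (((1 + o)/(2*o) + o)*(-⅓))/5 = ((o + (1 + o)/(2*o))*(-⅓))/5 = (-o/3 - (1 + o)/(6*o))/5 = -o/15 - (1 + o)/(30*o))
z(-8) - 19*(-54) = (1/30)*(-1 - 1*(-8)*(1 + 2*(-8)))/(-8) - 19*(-54) = (1/30)*(-⅛)*(-1 - 1*(-8)*(1 - 16)) + 1026 = (1/30)*(-⅛)*(-1 - 1*(-8)*(-15)) + 1026 = (1/30)*(-⅛)*(-1 - 120) + 1026 = (1/30)*(-⅛)*(-121) + 1026 = 121/240 + 1026 = 246361/240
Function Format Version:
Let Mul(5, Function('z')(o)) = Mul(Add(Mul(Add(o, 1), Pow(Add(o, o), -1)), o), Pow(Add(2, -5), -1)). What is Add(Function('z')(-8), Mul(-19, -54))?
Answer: Rational(246361, 240) ≈ 1026.5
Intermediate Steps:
Function('z')(o) = Add(Mul(Rational(-1, 15), o), Mul(Rational(-1, 30), Pow(o, -1), Add(1, o))) (Function('z')(o) = Mul(Rational(1, 5), Mul(Add(Mul(Add(o, 1), Pow(Add(o, o), -1)), o), Pow(Add(2, -5), -1))) = Mul(Rational(1, 5), Mul(Add(Mul(Add(1, o), Pow(Mul(2, o), -1)), o), Pow(-3, -1))) = Mul(Rational(1, 5), Mul(Add(Mul(Add(1, o), Mul(Rational(1, 2), Pow(o, -1))), o), Rational(-1, 3))) = Mul(Rational(1, 5), Mul(Add(Mul(Rational(1, 2), Pow(o, -1), Add(1, o)), o), Rational(-1, 3))) = Mul(Rational(1, 5), Mul(Add(o, Mul(Rational(1, 2), Pow(o, -1), Add(1, o))), Rational(-1, 3))) = Mul(Rational(1, 5), Add(Mul(Rational(-1, 3), o), Mul(Rational(-1, 6), Pow(o, -1), Add(1, o)))) = Add(Mul(Rational(-1, 15), o), Mul(Rational(-1, 30), Pow(o, -1), Add(1, o))))
Add(Function('z')(-8), Mul(-19, -54)) = Add(Mul(Rational(1, 30), Pow(-8, -1), Add(-1, Mul(-1, -8, Add(1, Mul(2, -8))))), Mul(-19, -54)) = Add(Mul(Rational(1, 30), Rational(-1, 8), Add(-1, Mul(-1, -8, Add(1, -16)))), 1026) = Add(Mul(Rational(1, 30), Rational(-1, 8), Add(-1, Mul(-1, -8, -15))), 1026) = Add(Mul(Rational(1, 30), Rational(-1, 8), Add(-1, -120)), 1026) = Add(Mul(Rational(1, 30), Rational(-1, 8), -121), 1026) = Add(Rational(121, 240), 1026) = Rational(246361, 240)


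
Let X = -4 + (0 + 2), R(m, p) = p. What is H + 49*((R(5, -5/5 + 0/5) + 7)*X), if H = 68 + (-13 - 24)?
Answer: -557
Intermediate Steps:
X = -2 (X = -4 + 2 = -2)
H = 31 (H = 68 - 37 = 31)
H + 49*((R(5, -5/5 + 0/5) + 7)*X) = 31 + 49*(((-5/5 + 0/5) + 7)*(-2)) = 31 + 49*(((-5*⅕ + 0*(⅕)) + 7)*(-2)) = 31 + 49*(((-1 + 0) + 7)*(-2)) = 31 + 49*((-1 + 7)*(-2)) = 31 + 49*(6*(-2)) = 31 + 49*(-12) = 31 - 588 = -557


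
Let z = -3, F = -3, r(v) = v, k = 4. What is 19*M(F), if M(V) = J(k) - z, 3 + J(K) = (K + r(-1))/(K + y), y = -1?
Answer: 19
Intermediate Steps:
J(K) = -2 (J(K) = -3 + (K - 1)/(K - 1) = -3 + (-1 + K)/(-1 + K) = -3 + 1 = -2)
M(V) = 1 (M(V) = -2 - 1*(-3) = -2 + 3 = 1)
19*M(F) = 19*1 = 19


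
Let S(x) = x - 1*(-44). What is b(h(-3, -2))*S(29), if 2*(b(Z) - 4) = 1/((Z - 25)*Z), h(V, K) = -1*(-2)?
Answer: 26791/92 ≈ 291.21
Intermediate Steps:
h(V, K) = 2
b(Z) = 4 + 1/(2*Z*(-25 + Z)) (b(Z) = 4 + (1/((Z - 25)*Z))/2 = 4 + (1/((-25 + Z)*Z))/2 = 4 + (1/(Z*(-25 + Z)))/2 = 4 + 1/(2*Z*(-25 + Z)))
S(x) = 44 + x (S(x) = x + 44 = 44 + x)
b(h(-3, -2))*S(29) = ((½)*(1 - 200*2 + 8*2²)/(2*(-25 + 2)))*(44 + 29) = ((½)*(½)*(1 - 400 + 8*4)/(-23))*73 = ((½)*(½)*(-1/23)*(1 - 400 + 32))*73 = ((½)*(½)*(-1/23)*(-367))*73 = (367/92)*73 = 26791/92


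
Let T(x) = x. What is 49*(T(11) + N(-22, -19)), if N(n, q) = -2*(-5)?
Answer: 1029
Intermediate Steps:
N(n, q) = 10
49*(T(11) + N(-22, -19)) = 49*(11 + 10) = 49*21 = 1029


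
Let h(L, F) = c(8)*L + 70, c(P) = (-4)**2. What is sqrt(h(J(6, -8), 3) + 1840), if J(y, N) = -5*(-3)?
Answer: 5*sqrt(86) ≈ 46.368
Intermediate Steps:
c(P) = 16
J(y, N) = 15
h(L, F) = 70 + 16*L (h(L, F) = 16*L + 70 = 70 + 16*L)
sqrt(h(J(6, -8), 3) + 1840) = sqrt((70 + 16*15) + 1840) = sqrt((70 + 240) + 1840) = sqrt(310 + 1840) = sqrt(2150) = 5*sqrt(86)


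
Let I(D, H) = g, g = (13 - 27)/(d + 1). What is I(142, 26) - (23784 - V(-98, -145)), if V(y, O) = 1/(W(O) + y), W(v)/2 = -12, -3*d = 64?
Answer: -2901565/122 ≈ -23783.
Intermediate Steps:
d = -64/3 (d = -⅓*64 = -64/3 ≈ -21.333)
W(v) = -24 (W(v) = 2*(-12) = -24)
V(y, O) = 1/(-24 + y)
g = 42/61 (g = (13 - 27)/(-64/3 + 1) = -14/(-61/3) = -14*(-3/61) = 42/61 ≈ 0.68852)
I(D, H) = 42/61
I(142, 26) - (23784 - V(-98, -145)) = 42/61 - (23784 - 1/(-24 - 98)) = 42/61 - (23784 - 1/(-122)) = 42/61 - (23784 - 1*(-1/122)) = 42/61 - (23784 + 1/122) = 42/61 - 1*2901649/122 = 42/61 - 2901649/122 = -2901565/122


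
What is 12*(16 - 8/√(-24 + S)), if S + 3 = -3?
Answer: 192 + 16*I*√30/5 ≈ 192.0 + 17.527*I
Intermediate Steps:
S = -6 (S = -3 - 3 = -6)
12*(16 - 8/√(-24 + S)) = 12*(16 - 8/√(-24 - 6)) = 12*(16 - 8*(-I*√30/30)) = 12*(16 - (-4)*I*√30/15) = 12*(16 + 4*I*√30/15) = 192 + 16*I*√30/5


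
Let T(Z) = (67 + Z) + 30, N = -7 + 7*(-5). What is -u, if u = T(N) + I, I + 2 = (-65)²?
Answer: -4278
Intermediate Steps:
N = -42 (N = -7 - 35 = -42)
T(Z) = 97 + Z
I = 4223 (I = -2 + (-65)² = -2 + 4225 = 4223)
u = 4278 (u = (97 - 42) + 4223 = 55 + 4223 = 4278)
-u = -1*4278 = -4278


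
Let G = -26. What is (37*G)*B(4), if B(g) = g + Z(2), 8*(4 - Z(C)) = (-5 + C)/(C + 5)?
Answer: -216931/28 ≈ -7747.5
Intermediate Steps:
Z(C) = 4 - (-5 + C)/(8*(5 + C)) (Z(C) = 4 - (-5 + C)/(8*(C + 5)) = 4 - (-5 + C)/(8*(5 + C)))
B(g) = 227/56 + g (B(g) = g + (165 + 31*2)/(8*(5 + 2)) = g + (⅛)*(165 + 62)/7 = g + (⅛)*(⅐)*227 = g + 227/56 = 227/56 + g)
(37*G)*B(4) = (37*(-26))*(227/56 + 4) = -962*451/56 = -216931/28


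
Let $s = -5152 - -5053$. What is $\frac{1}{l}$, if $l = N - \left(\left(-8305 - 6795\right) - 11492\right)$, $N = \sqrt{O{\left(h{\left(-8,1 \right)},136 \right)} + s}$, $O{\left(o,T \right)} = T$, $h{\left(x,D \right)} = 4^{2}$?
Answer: $\frac{26592}{707134427} - \frac{\sqrt{37}}{707134427} \approx 3.7597 \cdot 10^{-5}$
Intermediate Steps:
$h{\left(x,D \right)} = 16$
$s = -99$ ($s = -5152 + 5053 = -99$)
$N = \sqrt{37}$ ($N = \sqrt{136 - 99} = \sqrt{37} \approx 6.0828$)
$l = 26592 + \sqrt{37}$ ($l = \sqrt{37} - \left(\left(-8305 - 6795\right) - 11492\right) = \sqrt{37} - \left(-15100 - 11492\right) = \sqrt{37} - -26592 = \sqrt{37} + 26592 = 26592 + \sqrt{37} \approx 26598.0$)
$\frac{1}{l} = \frac{1}{26592 + \sqrt{37}}$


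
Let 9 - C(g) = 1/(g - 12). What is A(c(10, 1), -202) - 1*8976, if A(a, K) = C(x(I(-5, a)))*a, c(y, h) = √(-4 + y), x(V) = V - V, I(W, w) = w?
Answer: -8976 + 109*√6/12 ≈ -8953.8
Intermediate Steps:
x(V) = 0
C(g) = 9 - 1/(-12 + g) (C(g) = 9 - 1/(g - 12) = 9 - 1/(-12 + g))
A(a, K) = 109*a/12 (A(a, K) = ((-109 + 9*0)/(-12 + 0))*a = ((-109 + 0)/(-12))*a = (-1/12*(-109))*a = 109*a/12)
A(c(10, 1), -202) - 1*8976 = 109*√(-4 + 10)/12 - 1*8976 = 109*√6/12 - 8976 = -8976 + 109*√6/12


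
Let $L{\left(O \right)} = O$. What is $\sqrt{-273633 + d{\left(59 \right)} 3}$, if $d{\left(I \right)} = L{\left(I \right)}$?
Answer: $36 i \sqrt{211} \approx 522.93 i$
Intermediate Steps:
$d{\left(I \right)} = I$
$\sqrt{-273633 + d{\left(59 \right)} 3} = \sqrt{-273633 + 59 \cdot 3} = \sqrt{-273633 + 177} = \sqrt{-273456} = 36 i \sqrt{211}$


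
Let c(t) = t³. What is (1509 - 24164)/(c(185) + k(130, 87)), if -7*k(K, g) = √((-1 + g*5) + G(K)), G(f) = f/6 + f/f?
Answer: -4217223152625/1178630569134101 - 31717*√4110/1178630569134101 ≈ -0.0035781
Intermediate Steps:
G(f) = 1 + f/6 (G(f) = f*(⅙) + 1 = f/6 + 1 = 1 + f/6)
k(K, g) = -√(5*g + K/6)/7 (k(K, g) = -√((-1 + g*5) + (1 + K/6))/7 = -√((-1 + 5*g) + (1 + K/6))/7 = -√(5*g + K/6)/7)
(1509 - 24164)/(c(185) + k(130, 87)) = (1509 - 24164)/(185³ - √(6*130 + 180*87)/42) = -22655/(6331625 - √(780 + 15660)/42) = -22655/(6331625 - √4110/21)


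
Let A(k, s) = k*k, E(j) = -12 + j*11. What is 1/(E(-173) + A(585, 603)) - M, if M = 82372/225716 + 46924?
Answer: -901105143650161/19203352990 ≈ -46924.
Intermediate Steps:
E(j) = -12 + 11*j
A(k, s) = k²
M = 2647894989/56429 (M = 82372*(1/225716) + 46924 = 20593/56429 + 46924 = 2647894989/56429 ≈ 46924.)
1/(E(-173) + A(585, 603)) - M = 1/((-12 + 11*(-173)) + 585²) - 1*2647894989/56429 = 1/((-12 - 1903) + 342225) - 2647894989/56429 = 1/(-1915 + 342225) - 2647894989/56429 = 1/340310 - 2647894989/56429 = -901105143650161/19203352990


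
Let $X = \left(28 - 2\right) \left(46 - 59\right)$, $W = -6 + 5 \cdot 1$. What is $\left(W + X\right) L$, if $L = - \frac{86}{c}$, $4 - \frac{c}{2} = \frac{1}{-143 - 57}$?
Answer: $\frac{971800}{267} \approx 3639.7$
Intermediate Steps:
$W = -1$ ($W = -6 + 5 = -1$)
$c = \frac{801}{100}$ ($c = 8 - \frac{2}{-143 - 57} = 8 - \frac{2}{-200} = 8 - - \frac{1}{100} = 8 + \frac{1}{100} = \frac{801}{100} \approx 8.01$)
$X = -338$ ($X = 26 \left(-13\right) = -338$)
$L = - \frac{8600}{801}$ ($L = - \frac{86}{\frac{801}{100}} = \left(-86\right) \frac{100}{801} = - \frac{8600}{801} \approx -10.737$)
$\left(W + X\right) L = \left(-1 - 338\right) \left(- \frac{8600}{801}\right) = \left(-339\right) \left(- \frac{8600}{801}\right) = \frac{971800}{267}$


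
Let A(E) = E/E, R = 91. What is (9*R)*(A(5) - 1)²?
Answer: 0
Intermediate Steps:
A(E) = 1
(9*R)*(A(5) - 1)² = (9*91)*(1 - 1)² = 819*0² = 819*0 = 0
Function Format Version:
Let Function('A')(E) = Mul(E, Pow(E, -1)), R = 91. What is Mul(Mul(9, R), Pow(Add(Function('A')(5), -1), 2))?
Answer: 0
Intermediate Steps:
Function('A')(E) = 1
Mul(Mul(9, R), Pow(Add(Function('A')(5), -1), 2)) = Mul(Mul(9, 91), Pow(Add(1, -1), 2)) = Mul(819, Pow(0, 2)) = Mul(819, 0) = 0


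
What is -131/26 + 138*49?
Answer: 175681/26 ≈ 6757.0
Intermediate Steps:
-131/26 + 138*49 = -131*1/26 + 6762 = -131/26 + 6762 = 175681/26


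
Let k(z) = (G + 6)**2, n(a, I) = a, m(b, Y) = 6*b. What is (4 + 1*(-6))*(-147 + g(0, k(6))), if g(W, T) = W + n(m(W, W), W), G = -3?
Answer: 294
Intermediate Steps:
k(z) = 9 (k(z) = (-3 + 6)**2 = 3**2 = 9)
g(W, T) = 7*W (g(W, T) = W + 6*W = 7*W)
(4 + 1*(-6))*(-147 + g(0, k(6))) = (4 + 1*(-6))*(-147 + 7*0) = (4 - 6)*(-147 + 0) = -2*(-147) = 294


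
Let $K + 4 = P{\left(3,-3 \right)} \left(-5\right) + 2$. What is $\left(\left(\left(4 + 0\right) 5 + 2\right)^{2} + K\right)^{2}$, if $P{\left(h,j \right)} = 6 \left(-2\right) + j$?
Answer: $310249$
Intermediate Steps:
$P{\left(h,j \right)} = -12 + j$
$K = 73$ ($K = -4 + \left(\left(-12 - 3\right) \left(-5\right) + 2\right) = -4 + \left(\left(-15\right) \left(-5\right) + 2\right) = -4 + \left(75 + 2\right) = -4 + 77 = 73$)
$\left(\left(\left(4 + 0\right) 5 + 2\right)^{2} + K\right)^{2} = \left(\left(\left(4 + 0\right) 5 + 2\right)^{2} + 73\right)^{2} = \left(\left(4 \cdot 5 + 2\right)^{2} + 73\right)^{2} = \left(\left(20 + 2\right)^{2} + 73\right)^{2} = \left(22^{2} + 73\right)^{2} = \left(484 + 73\right)^{2} = 557^{2} = 310249$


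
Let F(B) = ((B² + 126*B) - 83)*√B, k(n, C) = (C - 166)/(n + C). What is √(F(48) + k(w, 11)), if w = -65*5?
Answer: √(48670 + 3261161296*√3)/314 ≈ 239.35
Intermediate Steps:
w = -325
k(n, C) = (-166 + C)/(C + n)
F(B) = √B*(-83 + B² + 126*B) (F(B) = (-83 + B² + 126*B)*√B = √B*(-83 + B² + 126*B))
√(F(48) + k(w, 11)) = √(√48*(-83 + 48² + 126*48) + (-166 + 11)/(11 - 325)) = √((4*√3)*(-83 + 2304 + 6048) - 155/(-314)) = √((4*√3)*8269 - 1/314*(-155)) = √(33076*√3 + 155/314) = √(155/314 + 33076*√3)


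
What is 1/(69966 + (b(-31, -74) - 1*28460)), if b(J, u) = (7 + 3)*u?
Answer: 1/40766 ≈ 2.4530e-5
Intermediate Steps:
b(J, u) = 10*u
1/(69966 + (b(-31, -74) - 1*28460)) = 1/(69966 + (10*(-74) - 1*28460)) = 1/(69966 + (-740 - 28460)) = 1/(69966 - 29200) = 1/40766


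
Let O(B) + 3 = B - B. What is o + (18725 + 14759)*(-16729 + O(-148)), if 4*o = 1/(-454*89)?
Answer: -90550539043713/161624 ≈ -5.6025e+8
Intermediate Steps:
O(B) = -3 (O(B) = -3 + (B - B) = -3 + 0 = -3)
o = -1/161624 (o = 1/(4*((-454*89))) = (¼)/(-40406) = (¼)*(-1/40406) = -1/161624 ≈ -6.1872e-6)
o + (18725 + 14759)*(-16729 + O(-148)) = -1/161624 + (18725 + 14759)*(-16729 - 3) = -1/161624 + 33484*(-16732) = -1/161624 - 560254288 = -90550539043713/161624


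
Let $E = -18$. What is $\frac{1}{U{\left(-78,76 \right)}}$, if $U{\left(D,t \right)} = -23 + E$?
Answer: $- \frac{1}{41} \approx -0.02439$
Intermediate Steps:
$U{\left(D,t \right)} = -41$ ($U{\left(D,t \right)} = -23 - 18 = -41$)
$\frac{1}{U{\left(-78,76 \right)}} = \frac{1}{-41} = - \frac{1}{41}$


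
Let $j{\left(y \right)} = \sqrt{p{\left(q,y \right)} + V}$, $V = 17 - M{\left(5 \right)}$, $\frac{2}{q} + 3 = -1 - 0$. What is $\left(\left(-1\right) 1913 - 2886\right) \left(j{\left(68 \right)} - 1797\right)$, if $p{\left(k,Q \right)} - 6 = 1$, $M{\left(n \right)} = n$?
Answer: $8623803 - 4799 \sqrt{19} \approx 8.6029 \cdot 10^{6}$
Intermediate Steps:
$q = - \frac{1}{2}$ ($q = \frac{2}{-3 - 1} = \frac{2}{-4} = 2 \left(- \frac{1}{4}\right) = - \frac{1}{2} \approx -0.5$)
$p{\left(k,Q \right)} = 7$ ($p{\left(k,Q \right)} = 6 + 1 = 7$)
$V = 12$ ($V = 17 - 5 = 12$)
$j{\left(y \right)} = \sqrt{19}$ ($j{\left(y \right)} = \sqrt{7 + 12} = \sqrt{19}$)
$\left(\left(-1\right) 1913 - 2886\right) \left(j{\left(68 \right)} - 1797\right) = \left(\left(-1\right) 1913 - 2886\right) \left(\sqrt{19} - 1797\right) = \left(-1913 - 2886\right) \left(-1797 + \sqrt{19}\right) = - 4799 \left(-1797 + \sqrt{19}\right) = 8623803 - 4799 \sqrt{19}$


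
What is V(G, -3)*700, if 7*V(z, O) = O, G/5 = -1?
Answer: -300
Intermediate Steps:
G = -5 (G = 5*(-1) = -5)
V(z, O) = O/7
V(G, -3)*700 = ((1/7)*(-3))*700 = -3/7*700 = -300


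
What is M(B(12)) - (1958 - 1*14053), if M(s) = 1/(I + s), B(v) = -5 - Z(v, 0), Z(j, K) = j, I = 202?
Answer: 2237576/185 ≈ 12095.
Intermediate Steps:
B(v) = -5 - v
M(s) = 1/(202 + s)
M(B(12)) - (1958 - 1*14053) = 1/(202 + (-5 - 1*12)) - (1958 - 1*14053) = 1/(202 + (-5 - 12)) - (1958 - 14053) = 1/(202 - 17) - 1*(-12095) = 1/185 + 12095 = 2237576/185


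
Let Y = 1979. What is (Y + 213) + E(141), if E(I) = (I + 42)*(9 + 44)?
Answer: 11891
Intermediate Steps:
E(I) = 2226 + 53*I (E(I) = (42 + I)*53 = 2226 + 53*I)
(Y + 213) + E(141) = (1979 + 213) + (2226 + 53*141) = 2192 + (2226 + 7473) = 2192 + 9699 = 11891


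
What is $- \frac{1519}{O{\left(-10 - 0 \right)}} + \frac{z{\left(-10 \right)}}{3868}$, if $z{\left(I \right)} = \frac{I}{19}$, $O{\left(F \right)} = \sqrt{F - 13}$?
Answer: $- \frac{5}{36746} + \frac{1519 i \sqrt{23}}{23} \approx -0.00013607 + 316.73 i$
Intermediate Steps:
$O{\left(F \right)} = \sqrt{-13 + F}$
$z{\left(I \right)} = \frac{I}{19}$ ($z{\left(I \right)} = I \frac{1}{19} = \frac{I}{19}$)
$- \frac{1519}{O{\left(-10 - 0 \right)}} + \frac{z{\left(-10 \right)}}{3868} = - \frac{1519}{\sqrt{-13 - 10}} + \frac{\frac{1}{19} \left(-10\right)}{3868} = - \frac{1519}{\sqrt{-13 + \left(-10 + 0\right)}} - \frac{5}{36746} = - \frac{1519}{\sqrt{-13 - 10}} - \frac{5}{36746} = - \frac{1519}{\sqrt{-23}} - \frac{5}{36746} = - \frac{1519}{i \sqrt{23}} - \frac{5}{36746} = - 1519 \left(- \frac{i \sqrt{23}}{23}\right) - \frac{5}{36746} = \frac{1519 i \sqrt{23}}{23} - \frac{5}{36746} = - \frac{5}{36746} + \frac{1519 i \sqrt{23}}{23}$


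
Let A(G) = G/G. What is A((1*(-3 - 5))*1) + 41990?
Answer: 41991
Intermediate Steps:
A(G) = 1
A((1*(-3 - 5))*1) + 41990 = 1 + 41990 = 41991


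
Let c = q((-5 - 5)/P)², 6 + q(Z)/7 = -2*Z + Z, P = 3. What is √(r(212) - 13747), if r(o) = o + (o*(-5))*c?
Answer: 5*I*√137839/3 ≈ 618.78*I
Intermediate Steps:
q(Z) = -42 - 7*Z (q(Z) = -42 + 7*(-2*Z + Z) = -42 + 7*(-Z) = -42 - 7*Z)
c = 3136/9 (c = (-42 - 7*(-5 - 5)/3)² = (-42 - (-70)/3)² = (-42 - 7*(-10/3))² = (-42 + 70/3)² = (-56/3)² = 3136/9 ≈ 348.44)
r(o) = -15671*o/9 (r(o) = o + (o*(-5))*(3136/9) = o - 5*o*(3136/9) = o - 15680*o/9 = -15671*o/9)
√(r(212) - 13747) = √(-15671/9*212 - 13747) = √(-3322252/9 - 13747) = √(-3445975/9) = 5*I*√137839/3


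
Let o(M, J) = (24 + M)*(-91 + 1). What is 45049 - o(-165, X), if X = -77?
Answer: 32359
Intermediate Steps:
o(M, J) = -2160 - 90*M (o(M, J) = (24 + M)*(-90) = -2160 - 90*M)
45049 - o(-165, X) = 45049 - (-2160 - 90*(-165)) = 45049 - (-2160 + 14850) = 45049 - 1*12690 = 45049 - 12690 = 32359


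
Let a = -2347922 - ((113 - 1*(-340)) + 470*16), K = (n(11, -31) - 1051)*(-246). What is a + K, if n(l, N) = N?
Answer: -2089723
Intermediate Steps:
K = 266172 (K = (-31 - 1051)*(-246) = -1082*(-246) = 266172)
a = -2355895 (a = -2347922 - ((113 + 340) + 7520) = -2347922 - (453 + 7520) = -2347922 - 1*7973 = -2347922 - 7973 = -2355895)
a + K = -2355895 + 266172 = -2089723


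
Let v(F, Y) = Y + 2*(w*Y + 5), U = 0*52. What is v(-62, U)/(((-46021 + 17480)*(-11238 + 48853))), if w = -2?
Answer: -2/214713943 ≈ -9.3147e-9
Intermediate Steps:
U = 0
v(F, Y) = 10 - 3*Y (v(F, Y) = Y + 2*(-2*Y + 5) = Y + 2*(5 - 2*Y) = Y + (10 - 4*Y) = 10 - 3*Y)
v(-62, U)/(((-46021 + 17480)*(-11238 + 48853))) = (10 - 3*0)/(((-46021 + 17480)*(-11238 + 48853))) = (10 + 0)/((-28541*37615)) = 10/(-1073569715) = 10*(-1/1073569715) = -2/214713943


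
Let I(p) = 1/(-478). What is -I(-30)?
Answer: 1/478 ≈ 0.0020920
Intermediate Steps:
I(p) = -1/478
-I(-30) = -1*(-1/478) = 1/478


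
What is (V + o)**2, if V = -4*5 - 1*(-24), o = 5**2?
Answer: 841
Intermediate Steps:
o = 25
V = 4 (V = -20 + 24 = 4)
(V + o)**2 = (4 + 25)**2 = 29**2 = 841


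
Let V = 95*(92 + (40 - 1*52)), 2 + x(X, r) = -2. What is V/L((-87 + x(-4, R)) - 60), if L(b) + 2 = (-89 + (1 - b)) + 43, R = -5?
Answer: 950/13 ≈ 73.077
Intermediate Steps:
x(X, r) = -4 (x(X, r) = -2 - 2 = -4)
L(b) = -47 - b (L(b) = -2 + ((-89 + (1 - b)) + 43) = -2 + ((-88 - b) + 43) = -2 + (-45 - b) = -47 - b)
V = 7600 (V = 95*(92 + (40 - 52)) = 95*(92 - 12) = 95*80 = 7600)
V/L((-87 + x(-4, R)) - 60) = 7600/(-47 - ((-87 - 4) - 60)) = 7600/(-47 - (-91 - 60)) = 7600/(-47 - 1*(-151)) = 7600/(-47 + 151) = 7600/104 = 7600*(1/104) = 950/13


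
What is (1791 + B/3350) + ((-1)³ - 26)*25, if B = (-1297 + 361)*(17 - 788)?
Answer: 2230128/1675 ≈ 1331.4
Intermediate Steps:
B = 721656 (B = -936*(-771) = 721656)
(1791 + B/3350) + ((-1)³ - 26)*25 = (1791 + 721656/3350) + ((-1)³ - 26)*25 = (1791 + 721656*(1/3350)) + (-1 - 26)*25 = (1791 + 360828/1675) - 27*25 = 3360753/1675 - 675 = 2230128/1675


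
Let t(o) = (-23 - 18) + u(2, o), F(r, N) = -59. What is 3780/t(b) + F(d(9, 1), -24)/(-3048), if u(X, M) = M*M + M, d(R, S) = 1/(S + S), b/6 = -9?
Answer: 1669697/1228344 ≈ 1.3593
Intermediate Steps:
b = -54 (b = 6*(-9) = -54)
d(R, S) = 1/(2*S)
u(X, M) = M + M**2 (u(X, M) = M**2 + M = M + M**2)
t(o) = -41 + o*(1 + o) (t(o) = (-23 - 18) + o*(1 + o) = -41 + o*(1 + o))
3780/t(b) + F(d(9, 1), -24)/(-3048) = 3780/(-41 - 54*(1 - 54)) - 59/(-3048) = 3780/(-41 - 54*(-53)) - 59*(-1/3048) = 3780/(-41 + 2862) + 59/3048 = 3780/2821 + 59/3048 = 3780*(1/2821) + 59/3048 = 540/403 + 59/3048 = 1669697/1228344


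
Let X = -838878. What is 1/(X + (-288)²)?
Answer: -1/755934 ≈ -1.3229e-6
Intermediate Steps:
1/(X + (-288)²) = 1/(-838878 + (-288)²) = 1/(-838878 + 82944) = 1/(-755934) = -1/755934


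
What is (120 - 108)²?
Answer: 144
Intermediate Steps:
(120 - 108)² = 12² = 144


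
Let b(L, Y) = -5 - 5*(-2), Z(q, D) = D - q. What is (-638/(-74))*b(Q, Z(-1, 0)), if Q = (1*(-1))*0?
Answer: 1595/37 ≈ 43.108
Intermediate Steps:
Q = 0 (Q = -1*0 = 0)
b(L, Y) = 5 (b(L, Y) = -5 + 10 = 5)
(-638/(-74))*b(Q, Z(-1, 0)) = -638/(-74)*5 = -638*(-1/74)*5 = (319/37)*5 = 1595/37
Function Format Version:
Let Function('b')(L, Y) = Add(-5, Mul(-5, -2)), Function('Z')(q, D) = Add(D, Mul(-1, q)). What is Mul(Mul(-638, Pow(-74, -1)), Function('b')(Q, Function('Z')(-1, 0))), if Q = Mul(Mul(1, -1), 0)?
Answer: Rational(1595, 37) ≈ 43.108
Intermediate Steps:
Q = 0 (Q = Mul(-1, 0) = 0)
Function('b')(L, Y) = 5 (Function('b')(L, Y) = Add(-5, 10) = 5)
Mul(Mul(-638, Pow(-74, -1)), Function('b')(Q, Function('Z')(-1, 0))) = Mul(Mul(-638, Pow(-74, -1)), 5) = Mul(Mul(-638, Rational(-1, 74)), 5) = Mul(Rational(319, 37), 5) = Rational(1595, 37)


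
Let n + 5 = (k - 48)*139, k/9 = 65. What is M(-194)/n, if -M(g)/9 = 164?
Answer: -738/37319 ≈ -0.019775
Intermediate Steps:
k = 585 (k = 9*65 = 585)
M(g) = -1476 (M(g) = -9*164 = -1476)
n = 74638 (n = -5 + (585 - 48)*139 = -5 + 537*139 = -5 + 74643 = 74638)
M(-194)/n = -1476/74638 = -1476*1/74638 = -738/37319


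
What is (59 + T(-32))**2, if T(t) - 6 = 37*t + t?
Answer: 1324801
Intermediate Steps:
T(t) = 6 + 38*t (T(t) = 6 + (37*t + t) = 6 + 38*t)
(59 + T(-32))**2 = (59 + (6 + 38*(-32)))**2 = (59 + (6 - 1216))**2 = (59 - 1210)**2 = (-1151)**2 = 1324801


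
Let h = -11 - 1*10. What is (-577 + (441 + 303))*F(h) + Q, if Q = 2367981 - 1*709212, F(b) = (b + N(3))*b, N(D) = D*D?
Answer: 1700853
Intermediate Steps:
N(D) = D**2
h = -21 (h = -11 - 10 = -21)
F(b) = b*(9 + b) (F(b) = (b + 3**2)*b = (b + 9)*b = (9 + b)*b = b*(9 + b))
Q = 1658769 (Q = 2367981 - 709212 = 1658769)
(-577 + (441 + 303))*F(h) + Q = (-577 + (441 + 303))*(-21*(9 - 21)) + 1658769 = (-577 + 744)*(-21*(-12)) + 1658769 = 167*252 + 1658769 = 42084 + 1658769 = 1700853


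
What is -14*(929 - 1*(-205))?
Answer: -15876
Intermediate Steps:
-14*(929 - 1*(-205)) = -14*(929 + 205) = -14*1134 = -15876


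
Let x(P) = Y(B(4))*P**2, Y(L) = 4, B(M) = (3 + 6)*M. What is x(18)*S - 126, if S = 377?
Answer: 488466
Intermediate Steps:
B(M) = 9*M
x(P) = 4*P**2
x(18)*S - 126 = (4*18**2)*377 - 126 = (4*324)*377 - 126 = 1296*377 - 126 = 488592 - 126 = 488466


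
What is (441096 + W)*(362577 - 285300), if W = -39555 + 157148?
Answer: 43173809853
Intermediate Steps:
W = 117593
(441096 + W)*(362577 - 285300) = (441096 + 117593)*(362577 - 285300) = 558689*77277 = 43173809853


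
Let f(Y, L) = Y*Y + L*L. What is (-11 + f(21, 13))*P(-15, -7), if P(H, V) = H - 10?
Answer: -14975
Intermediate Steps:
f(Y, L) = L² + Y² (f(Y, L) = Y² + L² = L² + Y²)
P(H, V) = -10 + H
(-11 + f(21, 13))*P(-15, -7) = (-11 + (13² + 21²))*(-10 - 15) = (-11 + (169 + 441))*(-25) = (-11 + 610)*(-25) = 599*(-25) = -14975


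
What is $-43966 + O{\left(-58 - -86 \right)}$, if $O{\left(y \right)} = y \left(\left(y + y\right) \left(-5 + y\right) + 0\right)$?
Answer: $-7902$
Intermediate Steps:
$O{\left(y \right)} = 2 y^{2} \left(-5 + y\right)$ ($O{\left(y \right)} = y \left(2 y \left(-5 + y\right) + 0\right) = y 2 y \left(-5 + y\right) = 2 y^{2} \left(-5 + y\right)$)
$-43966 + O{\left(-58 - -86 \right)} = -43966 + 2 \left(-58 - -86\right)^{2} \left(-5 - -28\right) = -43966 + 2 \left(-58 + 86\right)^{2} \left(-5 + \left(-58 + 86\right)\right) = -43966 + 2 \cdot 28^{2} \left(-5 + 28\right) = -43966 + 2 \cdot 784 \cdot 23 = -43966 + 36064 = -7902$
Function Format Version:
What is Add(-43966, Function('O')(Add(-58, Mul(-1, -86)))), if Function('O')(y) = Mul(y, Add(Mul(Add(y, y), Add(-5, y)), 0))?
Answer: -7902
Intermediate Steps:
Function('O')(y) = Mul(2, Pow(y, 2), Add(-5, y)) (Function('O')(y) = Mul(y, Add(Mul(Mul(2, y), Add(-5, y)), 0)) = Mul(y, Add(Mul(2, y, Add(-5, y)), 0)) = Mul(y, Mul(2, y, Add(-5, y))) = Mul(2, Pow(y, 2), Add(-5, y)))
Add(-43966, Function('O')(Add(-58, Mul(-1, -86)))) = Add(-43966, Mul(2, Pow(Add(-58, Mul(-1, -86)), 2), Add(-5, Add(-58, Mul(-1, -86))))) = Add(-43966, Mul(2, Pow(Add(-58, 86), 2), Add(-5, Add(-58, 86)))) = Add(-43966, Mul(2, Pow(28, 2), Add(-5, 28))) = Add(-43966, Mul(2, 784, 23)) = Add(-43966, 36064) = -7902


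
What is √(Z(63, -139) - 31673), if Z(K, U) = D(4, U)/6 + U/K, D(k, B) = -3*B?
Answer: I*√55752466/42 ≈ 177.78*I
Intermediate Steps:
Z(K, U) = -U/2 + U/K (Z(K, U) = -3*U/6 + U/K = -3*U*(⅙) + U/K = -U/2 + U/K)
√(Z(63, -139) - 31673) = √((-½*(-139) - 139/63) - 31673) = √((139/2 - 139*1/63) - 31673) = √((139/2 - 139/63) - 31673) = √(8479/126 - 31673) = √(-3982319/126) = I*√55752466/42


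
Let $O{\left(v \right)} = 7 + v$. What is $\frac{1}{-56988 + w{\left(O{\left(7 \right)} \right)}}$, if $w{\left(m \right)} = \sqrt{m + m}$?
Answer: $- \frac{14247}{811908029} - \frac{\sqrt{7}}{1623816058} \approx -1.7549 \cdot 10^{-5}$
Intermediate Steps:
$w{\left(m \right)} = \sqrt{2} \sqrt{m}$ ($w{\left(m \right)} = \sqrt{2 m} = \sqrt{2} \sqrt{m}$)
$\frac{1}{-56988 + w{\left(O{\left(7 \right)} \right)}} = \frac{1}{-56988 + \sqrt{2} \sqrt{7 + 7}} = \frac{1}{-56988 + \sqrt{2} \sqrt{14}} = \frac{1}{-56988 + 2 \sqrt{7}}$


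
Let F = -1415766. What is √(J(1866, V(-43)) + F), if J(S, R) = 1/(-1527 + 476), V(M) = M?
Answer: I*√1563856540417/1051 ≈ 1189.9*I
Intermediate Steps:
J(S, R) = -1/1051 (J(S, R) = 1/(-1051) = -1/1051)
√(J(1866, V(-43)) + F) = √(-1/1051 - 1415766) = √(-1487970067/1051) = I*√1563856540417/1051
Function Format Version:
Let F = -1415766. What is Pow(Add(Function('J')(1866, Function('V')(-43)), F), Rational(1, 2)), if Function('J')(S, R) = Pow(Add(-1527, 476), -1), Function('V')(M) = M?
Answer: Mul(Rational(1, 1051), I, Pow(1563856540417, Rational(1, 2))) ≈ Mul(1189.9, I)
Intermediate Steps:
Function('J')(S, R) = Rational(-1, 1051) (Function('J')(S, R) = Pow(-1051, -1) = Rational(-1, 1051))
Pow(Add(Function('J')(1866, Function('V')(-43)), F), Rational(1, 2)) = Pow(Add(Rational(-1, 1051), -1415766), Rational(1, 2)) = Pow(Rational(-1487970067, 1051), Rational(1, 2)) = Mul(Rational(1, 1051), I, Pow(1563856540417, Rational(1, 2)))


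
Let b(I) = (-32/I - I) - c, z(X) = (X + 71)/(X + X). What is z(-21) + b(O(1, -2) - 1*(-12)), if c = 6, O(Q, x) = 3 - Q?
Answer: -493/21 ≈ -23.476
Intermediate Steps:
z(X) = (71 + X)/(2*X) (z(X) = (71 + X)/((2*X)) = (71 + X)*(1/(2*X)) = (71 + X)/(2*X))
b(I) = -6 - I - 32/I (b(I) = (-32/I - I) - 1*6 = (-I - 32/I) - 6 = -6 - I - 32/I)
z(-21) + b(O(1, -2) - 1*(-12)) = (½)*(71 - 21)/(-21) + (-6 - ((3 - 1*1) - 1*(-12)) - 32/((3 - 1*1) - 1*(-12))) = (½)*(-1/21)*50 + (-6 - ((3 - 1) + 12) - 32/((3 - 1) + 12)) = -25/21 + (-6 - (2 + 12) - 32/(2 + 12)) = -25/21 + (-6 - 1*14 - 32/14) = -25/21 + (-6 - 14 - 32*1/14) = -25/21 + (-6 - 14 - 16/7) = -25/21 - 156/7 = -493/21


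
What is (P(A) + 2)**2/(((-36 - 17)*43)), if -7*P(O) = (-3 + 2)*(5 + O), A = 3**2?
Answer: -16/2279 ≈ -0.0070206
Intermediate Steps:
A = 9
P(O) = 5/7 + O/7 (P(O) = -(-3 + 2)*(5 + O)/7 = -(-1)*(5 + O)/7 = -(-5 - O)/7 = 5/7 + O/7)
(P(A) + 2)**2/(((-36 - 17)*43)) = ((5/7 + (1/7)*9) + 2)**2/(((-36 - 17)*43)) = ((5/7 + 9/7) + 2)**2/((-53*43)) = (2 + 2)**2/(-2279) = 4**2*(-1/2279) = 16*(-1/2279) = -16/2279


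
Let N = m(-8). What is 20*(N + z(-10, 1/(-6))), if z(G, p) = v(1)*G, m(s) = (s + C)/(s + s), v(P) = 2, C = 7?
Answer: -1595/4 ≈ -398.75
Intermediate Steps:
m(s) = (7 + s)/(2*s) (m(s) = (s + 7)/(s + s) = (7 + s)/((2*s)) = (7 + s)*(1/(2*s)) = (7 + s)/(2*s))
N = 1/16 (N = (1/2)*(7 - 8)/(-8) = (1/2)*(-1/8)*(-1) = 1/16 ≈ 0.062500)
z(G, p) = 2*G
20*(N + z(-10, 1/(-6))) = 20*(1/16 + 2*(-10)) = 20*(1/16 - 20) = 20*(-319/16) = -1595/4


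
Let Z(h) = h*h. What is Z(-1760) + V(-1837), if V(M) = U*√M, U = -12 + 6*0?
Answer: 3097600 - 12*I*√1837 ≈ 3.0976e+6 - 514.32*I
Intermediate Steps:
U = -12 (U = -12 + 0 = -12)
Z(h) = h²
V(M) = -12*√M
Z(-1760) + V(-1837) = (-1760)² - 12*I*√1837 = 3097600 - 12*I*√1837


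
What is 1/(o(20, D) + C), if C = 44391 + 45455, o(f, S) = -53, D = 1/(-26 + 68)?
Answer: 1/89793 ≈ 1.1137e-5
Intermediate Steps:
D = 1/42 ≈ 0.023810
C = 89846
1/(o(20, D) + C) = 1/(-53 + 89846) = 1/89793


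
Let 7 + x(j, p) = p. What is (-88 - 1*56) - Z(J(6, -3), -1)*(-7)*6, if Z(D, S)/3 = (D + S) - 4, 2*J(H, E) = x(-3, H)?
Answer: -837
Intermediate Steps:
x(j, p) = -7 + p
J(H, E) = -7/2 + H/2 (J(H, E) = (-7 + H)/2 = -7/2 + H/2)
Z(D, S) = -12 + 3*D + 3*S (Z(D, S) = 3*((D + S) - 4) = 3*(-4 + D + S) = -12 + 3*D + 3*S)
(-88 - 1*56) - Z(J(6, -3), -1)*(-7)*6 = (-88 - 1*56) - (-12 + 3*(-7/2 + (1/2)*6) + 3*(-1))*(-7)*6 = (-88 - 56) - (-12 + 3*(-7/2 + 3) - 3)*(-7)*6 = -144 - (-12 + 3*(-1/2) - 3)*(-7)*6 = -144 - (-12 - 3/2 - 3)*(-7)*6 = -144 - (-33/2*(-7))*6 = -144 - 231*6/2 = -144 - 1*693 = -144 - 693 = -837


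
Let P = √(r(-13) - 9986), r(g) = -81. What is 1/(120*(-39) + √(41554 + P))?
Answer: -1/(4680 - √(41554 + I*√10067)) ≈ -0.00022341 - 1.2283e-8*I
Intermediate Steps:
P = I*√10067 (P = √(-81 - 9986) = √(-10067) = I*√10067 ≈ 100.33*I)
1/(120*(-39) + √(41554 + P)) = 1/(120*(-39) + √(41554 + I*√10067)) = 1/(-4680 + √(41554 + I*√10067))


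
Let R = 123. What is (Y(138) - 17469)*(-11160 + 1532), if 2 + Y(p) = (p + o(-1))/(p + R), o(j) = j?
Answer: 1513851608/9 ≈ 1.6821e+8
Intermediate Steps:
Y(p) = -2 + (-1 + p)/(123 + p) (Y(p) = -2 + (p - 1)/(p + 123) = -2 + (-1 + p)/(123 + p))
(Y(138) - 17469)*(-11160 + 1532) = ((-247 - 1*138)/(123 + 138) - 17469)*(-11160 + 1532) = ((-247 - 138)/261 - 17469)*(-9628) = ((1/261)*(-385) - 17469)*(-9628) = (-385/261 - 17469)*(-9628) = -4559794/261*(-9628) = 1513851608/9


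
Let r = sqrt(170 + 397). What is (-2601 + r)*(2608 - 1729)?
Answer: -2286279 + 7911*sqrt(7) ≈ -2.2653e+6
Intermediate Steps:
r = 9*sqrt(7) (r = sqrt(567) = 9*sqrt(7) ≈ 23.812)
(-2601 + r)*(2608 - 1729) = (-2601 + 9*sqrt(7))*(2608 - 1729) = (-2601 + 9*sqrt(7))*879 = -2286279 + 7911*sqrt(7)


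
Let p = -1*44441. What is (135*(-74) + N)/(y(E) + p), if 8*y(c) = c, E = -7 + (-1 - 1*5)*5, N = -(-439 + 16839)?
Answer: 6032/10159 ≈ 0.59376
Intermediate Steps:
N = -16400 (N = -1*16400 = -16400)
E = -37 (E = -7 + (-1 - 5)*5 = -7 - 6*5 = -7 - 30 = -37)
y(c) = c/8
p = -44441
(135*(-74) + N)/(y(E) + p) = (135*(-74) - 16400)/((⅛)*(-37) - 44441) = (-9990 - 16400)/(-37/8 - 44441) = -26390/(-355565/8) = -26390*(-8/355565) = 6032/10159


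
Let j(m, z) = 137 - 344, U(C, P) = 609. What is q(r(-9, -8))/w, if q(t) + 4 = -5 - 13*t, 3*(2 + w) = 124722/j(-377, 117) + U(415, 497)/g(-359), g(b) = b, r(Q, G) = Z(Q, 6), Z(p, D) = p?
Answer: -2675268/5038571 ≈ -0.53096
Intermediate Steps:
r(Q, G) = Q
j(m, z) = -207
w = -5038571/24771 (w = -2 + (124722/(-207) + 609/(-359))/3 = -2 + (124722*(-1/207) + 609*(-1/359))/3 = -2 + (-13858/23 - 609/359)/3 = -2 + (⅓)*(-4989029/8257) = -2 - 4989029/24771 = -5038571/24771 ≈ -203.41)
q(t) = -9 - 13*t (q(t) = -4 + (-5 - 13*t) = -9 - 13*t)
q(r(-9, -8))/w = (-9 - 13*(-9))/(-5038571/24771) = (-9 + 117)*(-24771/5038571) = 108*(-24771/5038571) = -2675268/5038571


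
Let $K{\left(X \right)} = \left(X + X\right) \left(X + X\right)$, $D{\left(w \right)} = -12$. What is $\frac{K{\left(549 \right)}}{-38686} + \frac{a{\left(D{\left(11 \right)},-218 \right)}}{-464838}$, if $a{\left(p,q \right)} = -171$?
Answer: $- \frac{93400656141}{2997120478} \approx -31.163$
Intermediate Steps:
$K{\left(X \right)} = 4 X^{2}$ ($K{\left(X \right)} = 2 X 2 X = 4 X^{2}$)
$\frac{K{\left(549 \right)}}{-38686} + \frac{a{\left(D{\left(11 \right)},-218 \right)}}{-464838} = \frac{4 \cdot 549^{2}}{-38686} - \frac{171}{-464838} = 4 \cdot 301401 \left(- \frac{1}{38686}\right) - - \frac{57}{154946} = 1205604 \left(- \frac{1}{38686}\right) + \frac{57}{154946} = - \frac{602802}{19343} + \frac{57}{154946} = - \frac{93400656141}{2997120478}$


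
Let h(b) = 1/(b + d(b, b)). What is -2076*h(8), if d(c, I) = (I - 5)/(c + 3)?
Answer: -22836/91 ≈ -250.95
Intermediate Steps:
d(c, I) = (-5 + I)/(3 + c)
h(b) = 1/(b + (-5 + b)/(3 + b))
-2076*h(8) = -2076*(3 + 8)/(-5 + 8 + 8*(3 + 8)) = -2076*11/(-5 + 8 + 8*11) = -2076*11/(-5 + 8 + 88) = -2076*11/91 = -22836/91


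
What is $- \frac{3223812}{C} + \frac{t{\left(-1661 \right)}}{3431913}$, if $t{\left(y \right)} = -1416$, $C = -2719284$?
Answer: $\frac{307221994617}{259231836397} \approx 1.1851$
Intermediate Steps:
$- \frac{3223812}{C} + \frac{t{\left(-1661 \right)}}{3431913} = - \frac{3223812}{-2719284} - \frac{1416}{3431913} = \left(-3223812\right) \left(- \frac{1}{2719284}\right) - \frac{472}{1143971} = \frac{268651}{226607} - \frac{472}{1143971} = \frac{307221994617}{259231836397}$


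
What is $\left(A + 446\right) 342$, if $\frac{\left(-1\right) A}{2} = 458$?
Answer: $-160740$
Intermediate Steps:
$A = -916$ ($A = \left(-2\right) 458 = -916$)
$\left(A + 446\right) 342 = \left(-916 + 446\right) 342 = \left(-470\right) 342 = -160740$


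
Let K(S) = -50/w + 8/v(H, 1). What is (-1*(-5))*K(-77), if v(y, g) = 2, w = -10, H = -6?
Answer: 45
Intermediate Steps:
K(S) = 9 (K(S) = -50/(-10) + 8/2 = -50*(-1/10) + 8*(1/2) = 5 + 4 = 9)
(-1*(-5))*K(-77) = -1*(-5)*9 = 5*9 = 45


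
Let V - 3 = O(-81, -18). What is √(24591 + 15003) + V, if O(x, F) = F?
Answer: -15 + √39594 ≈ 183.98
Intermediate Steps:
V = -15 (V = 3 - 18 = -15)
√(24591 + 15003) + V = √(24591 + 15003) - 15 = √39594 - 15 = -15 + √39594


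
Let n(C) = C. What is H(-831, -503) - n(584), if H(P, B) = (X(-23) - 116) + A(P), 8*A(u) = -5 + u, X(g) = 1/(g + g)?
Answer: -18504/23 ≈ -804.52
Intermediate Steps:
X(g) = 1/(2*g)
A(u) = -5/8 + u/8 (A(u) = (-5 + u)/8 = -5/8 + u/8)
H(P, B) = -21463/184 + P/8 (H(P, B) = ((½)/(-23) - 116) + (-5/8 + P/8) = ((½)*(-1/23) - 116) + (-5/8 + P/8) = (-1/46 - 116) + (-5/8 + P/8) = -5337/46 + (-5/8 + P/8) = -21463/184 + P/8)
H(-831, -503) - n(584) = (-21463/184 + (⅛)*(-831)) - 1*584 = (-21463/184 - 831/8) - 584 = -5072/23 - 584 = -18504/23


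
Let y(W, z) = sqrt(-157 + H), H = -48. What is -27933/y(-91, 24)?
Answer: 27933*I*sqrt(205)/205 ≈ 1950.9*I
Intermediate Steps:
y(W, z) = I*sqrt(205) (y(W, z) = sqrt(-157 - 48) = sqrt(-205) = I*sqrt(205))
-27933/y(-91, 24) = -27933*(-I*sqrt(205)/205) = -(-27933)*I*sqrt(205)/205 = 27933*I*sqrt(205)/205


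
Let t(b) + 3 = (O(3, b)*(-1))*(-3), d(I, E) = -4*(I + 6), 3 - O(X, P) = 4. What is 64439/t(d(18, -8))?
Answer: -64439/6 ≈ -10740.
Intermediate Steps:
O(X, P) = -1 (O(X, P) = 3 - 1*4 = 3 - 4 = -1)
d(I, E) = -24 - 4*I (d(I, E) = -4*(6 + I) = -24 - 4*I)
t(b) = -6 (t(b) = -3 - 1*(-1)*(-3) = -3 + 1*(-3) = -3 - 3 = -6)
64439/t(d(18, -8)) = 64439/(-6) = 64439*(-⅙) = -64439/6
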